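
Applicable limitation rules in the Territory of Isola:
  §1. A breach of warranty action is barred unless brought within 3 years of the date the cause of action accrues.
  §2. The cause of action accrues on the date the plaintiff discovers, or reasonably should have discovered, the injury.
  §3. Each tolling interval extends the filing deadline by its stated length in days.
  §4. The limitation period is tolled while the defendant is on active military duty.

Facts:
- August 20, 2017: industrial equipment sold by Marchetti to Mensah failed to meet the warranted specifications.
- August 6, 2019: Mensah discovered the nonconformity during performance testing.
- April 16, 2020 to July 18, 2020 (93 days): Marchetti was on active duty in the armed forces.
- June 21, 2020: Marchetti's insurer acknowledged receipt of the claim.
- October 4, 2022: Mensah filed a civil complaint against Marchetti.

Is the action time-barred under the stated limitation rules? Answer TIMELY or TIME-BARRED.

TIMELY

Accrual is tied to discovery, so the period began on August 6, 2019 rather than on August 20, 2017 when the act occurred.
Adding the 3 years base period to August 6, 2019 gives a deadline of August 6, 2022, before any tolling.
The period was tolled for 93 days by the defendant's active military service (April 16, 2020 to July 18, 2020), pushing the deadline to November 7, 2022.
None of the other events listed affects the running of the period under the stated rules.
The October 4, 2022 filing precedes the November 7, 2022 deadline; the claim is timely.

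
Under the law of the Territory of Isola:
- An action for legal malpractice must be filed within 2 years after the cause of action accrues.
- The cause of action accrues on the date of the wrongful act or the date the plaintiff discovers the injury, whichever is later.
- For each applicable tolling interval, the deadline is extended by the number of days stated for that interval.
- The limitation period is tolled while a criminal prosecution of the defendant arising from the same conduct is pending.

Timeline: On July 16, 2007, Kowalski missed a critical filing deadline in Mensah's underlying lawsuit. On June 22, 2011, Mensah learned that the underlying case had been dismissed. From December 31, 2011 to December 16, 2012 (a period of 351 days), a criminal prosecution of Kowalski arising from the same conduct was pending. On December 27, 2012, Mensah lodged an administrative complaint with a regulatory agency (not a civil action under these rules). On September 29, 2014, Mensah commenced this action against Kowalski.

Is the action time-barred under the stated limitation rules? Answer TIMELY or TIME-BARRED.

TIME-BARRED

Because discovery on June 22, 2011 post-dates the July 16, 2007 act, accrual under the later-of rule falls on June 22, 2011.
2 years from June 22, 2011 is June 22, 2013.
Because the pending criminal prosecution ran from December 31, 2011 to December 16, 2012, the deadline is extended by 351 days to June 8, 2014.
The other events in the timeline have no effect on the limitation period under the stated rules.
Mensah filed on September 29, 2014, after the June 8, 2014 deadline, so the action is time-barred.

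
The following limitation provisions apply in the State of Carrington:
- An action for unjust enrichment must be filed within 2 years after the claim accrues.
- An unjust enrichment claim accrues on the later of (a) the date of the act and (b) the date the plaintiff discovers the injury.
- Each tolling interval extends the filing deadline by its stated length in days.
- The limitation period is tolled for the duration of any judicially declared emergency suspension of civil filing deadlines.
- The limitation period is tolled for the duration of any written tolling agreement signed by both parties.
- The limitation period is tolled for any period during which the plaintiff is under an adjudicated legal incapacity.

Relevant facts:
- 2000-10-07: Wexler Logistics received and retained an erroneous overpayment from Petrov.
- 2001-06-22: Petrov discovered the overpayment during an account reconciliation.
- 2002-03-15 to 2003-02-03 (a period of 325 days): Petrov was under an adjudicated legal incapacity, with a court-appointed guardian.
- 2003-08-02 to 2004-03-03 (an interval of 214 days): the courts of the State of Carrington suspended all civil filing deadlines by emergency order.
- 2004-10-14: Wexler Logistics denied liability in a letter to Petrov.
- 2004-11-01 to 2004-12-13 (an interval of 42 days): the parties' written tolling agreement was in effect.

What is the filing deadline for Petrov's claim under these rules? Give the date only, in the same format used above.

2005-01-23

Because discovery on 2001-06-22 post-dates the 2000-10-07 act, accrual under the later-of rule falls on 2001-06-22.
The untolled deadline — 2 years after 2001-06-22 — is 2003-06-22.
The plaintiff's legal incapacity from 2002-03-15 to 2003-02-03 tolled the period for 325 days, extending the deadline to 2004-05-12.
The period was tolled for 214 days by the emergency suspension of filing deadlines (2003-08-02 to 2004-03-03), pushing the deadline to 2004-12-12.
The written tolling agreement from 2004-11-01 to 2004-12-13 tolled the period for 42 days, extending the deadline to 2005-01-23.
The other events in the timeline have no effect on the limitation period under the stated rules.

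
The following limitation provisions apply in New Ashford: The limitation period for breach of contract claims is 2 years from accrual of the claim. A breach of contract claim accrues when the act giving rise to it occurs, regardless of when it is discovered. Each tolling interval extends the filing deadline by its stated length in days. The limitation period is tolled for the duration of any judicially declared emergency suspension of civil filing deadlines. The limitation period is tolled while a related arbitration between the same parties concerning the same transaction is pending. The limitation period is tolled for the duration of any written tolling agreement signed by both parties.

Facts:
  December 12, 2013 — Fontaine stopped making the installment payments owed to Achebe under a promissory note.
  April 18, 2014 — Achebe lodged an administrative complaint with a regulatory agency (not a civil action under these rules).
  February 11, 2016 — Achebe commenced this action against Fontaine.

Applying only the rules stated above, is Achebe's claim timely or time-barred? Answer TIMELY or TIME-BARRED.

The claim accrued on December 12, 2013, when the wrongful act occurred.
Adding the 2 years base period to December 12, 2013 gives a deadline of December 12, 2015, before any tolling.
None of the other events listed affects the running of the period under the stated rules.
Achebe filed on February 11, 2016, after the December 12, 2015 deadline, so the action is time-barred.

TIME-BARRED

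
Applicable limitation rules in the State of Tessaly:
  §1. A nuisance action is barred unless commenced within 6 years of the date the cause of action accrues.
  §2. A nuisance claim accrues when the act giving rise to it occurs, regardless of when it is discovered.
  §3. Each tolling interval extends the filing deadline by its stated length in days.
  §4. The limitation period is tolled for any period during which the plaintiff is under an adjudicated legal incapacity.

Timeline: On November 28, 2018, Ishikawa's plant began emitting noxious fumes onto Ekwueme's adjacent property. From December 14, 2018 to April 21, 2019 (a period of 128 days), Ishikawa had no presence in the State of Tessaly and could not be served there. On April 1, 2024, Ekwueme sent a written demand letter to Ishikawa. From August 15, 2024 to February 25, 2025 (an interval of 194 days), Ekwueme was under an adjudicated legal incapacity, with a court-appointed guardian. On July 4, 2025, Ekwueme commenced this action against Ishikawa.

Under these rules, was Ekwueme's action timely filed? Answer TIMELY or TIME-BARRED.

TIME-BARRED

The limitation period began to run on November 28, 2018.
The untolled deadline — 6 years after November 28, 2018 — is November 28, 2024.
The period was tolled for 194 days by the plaintiff's legal incapacity (August 15, 2024 to February 25, 2025), pushing the deadline to June 10, 2025.
Although the defendant's absence ran from December 14, 2018 to April 21, 2019, the stated rules do not make that a tolling event, so it is disregarded.
None of the other events listed affects the running of the period under the stated rules.
Ekwueme filed on July 4, 2025, after the June 10, 2025 deadline, so the action is time-barred.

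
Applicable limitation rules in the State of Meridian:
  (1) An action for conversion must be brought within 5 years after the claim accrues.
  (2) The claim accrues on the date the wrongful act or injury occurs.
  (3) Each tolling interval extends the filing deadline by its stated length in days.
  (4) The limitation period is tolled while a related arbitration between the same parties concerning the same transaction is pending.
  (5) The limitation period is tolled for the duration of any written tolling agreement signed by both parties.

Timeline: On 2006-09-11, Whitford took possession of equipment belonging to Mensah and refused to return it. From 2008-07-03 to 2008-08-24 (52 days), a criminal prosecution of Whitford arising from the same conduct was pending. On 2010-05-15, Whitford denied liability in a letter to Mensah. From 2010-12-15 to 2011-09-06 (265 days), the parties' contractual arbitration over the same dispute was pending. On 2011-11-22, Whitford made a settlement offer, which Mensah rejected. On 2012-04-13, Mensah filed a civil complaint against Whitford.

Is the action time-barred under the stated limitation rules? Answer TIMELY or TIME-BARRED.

TIMELY

The claim accrued on 2006-09-11, the date of the act.
Adding the 5 years base period to 2006-09-11 gives a deadline of 2011-09-11, before any tolling.
The period was tolled for 265 days by the pending related arbitration (2010-12-15 to 2011-09-06), pushing the deadline to 2012-06-02.
The pending criminal prosecution from 2008-07-03 to 2008-08-24 does not toll the period, because no stated rule makes a criminal prosecution a tolling event.
Nothing else in the chronology tolls or restarts the period.
The 2012-04-13 filing precedes the 2012-06-02 deadline; the claim is timely.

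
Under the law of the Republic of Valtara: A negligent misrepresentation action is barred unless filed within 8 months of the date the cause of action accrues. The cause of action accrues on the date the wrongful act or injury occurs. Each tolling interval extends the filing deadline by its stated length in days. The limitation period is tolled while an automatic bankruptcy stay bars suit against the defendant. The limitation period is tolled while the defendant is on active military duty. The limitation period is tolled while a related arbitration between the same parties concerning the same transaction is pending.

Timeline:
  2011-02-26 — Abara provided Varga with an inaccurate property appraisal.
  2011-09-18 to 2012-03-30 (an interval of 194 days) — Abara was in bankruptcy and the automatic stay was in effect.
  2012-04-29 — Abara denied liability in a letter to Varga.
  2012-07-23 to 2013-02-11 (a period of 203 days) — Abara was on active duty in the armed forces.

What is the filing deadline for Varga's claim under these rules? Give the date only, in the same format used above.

The cause of action accrued on 2011-02-26, the date of the act.
Adding the 8 months base period to 2011-02-26 gives a deadline of 2011-10-26, before any tolling.
The period was tolled for 194 days by the automatic bankruptcy stay (2011-09-18 to 2012-03-30), pushing the deadline to 2012-05-07.
The defendant's active military service starting 2012-07-23 came too late — the period had run on 2012-05-07 — and so does not extend the deadline.
Nothing else in the chronology tolls or restarts the period.

2012-05-07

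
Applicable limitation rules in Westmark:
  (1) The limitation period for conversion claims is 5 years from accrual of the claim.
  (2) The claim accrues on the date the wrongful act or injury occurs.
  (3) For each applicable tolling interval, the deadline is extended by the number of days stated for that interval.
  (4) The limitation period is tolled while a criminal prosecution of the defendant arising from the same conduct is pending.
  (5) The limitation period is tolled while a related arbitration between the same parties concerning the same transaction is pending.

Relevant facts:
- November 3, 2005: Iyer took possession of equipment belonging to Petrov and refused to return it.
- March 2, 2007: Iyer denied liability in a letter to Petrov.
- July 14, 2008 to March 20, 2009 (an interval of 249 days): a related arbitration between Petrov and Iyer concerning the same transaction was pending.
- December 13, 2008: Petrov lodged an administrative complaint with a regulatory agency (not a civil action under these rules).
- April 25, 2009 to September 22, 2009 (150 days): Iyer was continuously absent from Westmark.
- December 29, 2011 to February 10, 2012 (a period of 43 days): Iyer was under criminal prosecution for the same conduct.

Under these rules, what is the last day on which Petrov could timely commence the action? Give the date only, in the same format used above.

The claim accrued on November 3, 2005, when the wrongful act occurred.
Adding the 5 years base period to November 3, 2005 gives a deadline of November 3, 2010, before any tolling.
The period was tolled for 249 days by the pending related arbitration (July 14, 2008 to March 20, 2009), pushing the deadline to July 10, 2011.
By the time the pending criminal prosecution began on December 29, 2011, the limitation period had already expired on July 10, 2011; that interval cannot revive it.
No stated provision tolls the period for the defendant's absence, so the interval from April 25, 2009 to September 22, 2009 has no effect on the deadline.
Nothing else in the chronology tolls or restarts the period.

July 10, 2011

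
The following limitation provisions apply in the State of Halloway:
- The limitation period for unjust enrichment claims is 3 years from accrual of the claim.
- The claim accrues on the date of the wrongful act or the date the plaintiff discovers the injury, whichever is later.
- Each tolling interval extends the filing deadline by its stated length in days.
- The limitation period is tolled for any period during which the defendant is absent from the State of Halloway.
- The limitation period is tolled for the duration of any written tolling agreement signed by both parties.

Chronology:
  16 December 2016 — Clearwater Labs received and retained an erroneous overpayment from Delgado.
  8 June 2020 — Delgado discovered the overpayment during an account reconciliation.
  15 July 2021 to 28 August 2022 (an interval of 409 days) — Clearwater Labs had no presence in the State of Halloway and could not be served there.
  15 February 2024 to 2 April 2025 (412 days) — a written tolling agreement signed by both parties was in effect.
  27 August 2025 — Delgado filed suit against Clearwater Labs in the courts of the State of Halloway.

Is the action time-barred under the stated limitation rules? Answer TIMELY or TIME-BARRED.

Because discovery on 8 June 2020 post-dates the 16 December 2016 act, accrual under the later-of rule falls on 8 June 2020.
3 years from 8 June 2020 is 8 June 2023.
The defendant's absence from the jurisdiction from 15 July 2021 to 28 August 2022 tolled the period for 409 days, extending the deadline to 21 July 2024.
The written tolling agreement from 15 February 2024 to 2 April 2025 tolled the period for 412 days, extending the deadline to 6 September 2025.
Filing on 27 August 2025 beat the 6 September 2025 deadline — the action is timely.

TIMELY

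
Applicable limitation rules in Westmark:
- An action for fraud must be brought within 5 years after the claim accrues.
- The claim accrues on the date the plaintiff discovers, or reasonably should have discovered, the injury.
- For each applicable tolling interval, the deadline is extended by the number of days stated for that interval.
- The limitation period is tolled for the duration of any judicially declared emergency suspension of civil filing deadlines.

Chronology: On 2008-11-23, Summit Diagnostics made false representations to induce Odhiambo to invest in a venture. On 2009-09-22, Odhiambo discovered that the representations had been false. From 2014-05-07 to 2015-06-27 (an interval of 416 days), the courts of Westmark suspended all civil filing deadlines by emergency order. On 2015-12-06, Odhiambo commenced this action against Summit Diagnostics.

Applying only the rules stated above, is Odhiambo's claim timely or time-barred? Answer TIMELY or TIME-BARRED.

TIME-BARRED

Under the discovery rule, the claim accrued on 2009-09-22, when Odhiambo discovered the injury — not on the 2008-11-23 date of the underlying act.
5 years from 2009-09-22 is 2014-09-22.
The emergency suspension of filing deadlines from 2014-05-07 to 2015-06-27 tolled the period for 416 days, extending the deadline to 2015-11-12.
Odhiambo filed on 2015-12-06, after the 2015-11-12 deadline, so the action is time-barred.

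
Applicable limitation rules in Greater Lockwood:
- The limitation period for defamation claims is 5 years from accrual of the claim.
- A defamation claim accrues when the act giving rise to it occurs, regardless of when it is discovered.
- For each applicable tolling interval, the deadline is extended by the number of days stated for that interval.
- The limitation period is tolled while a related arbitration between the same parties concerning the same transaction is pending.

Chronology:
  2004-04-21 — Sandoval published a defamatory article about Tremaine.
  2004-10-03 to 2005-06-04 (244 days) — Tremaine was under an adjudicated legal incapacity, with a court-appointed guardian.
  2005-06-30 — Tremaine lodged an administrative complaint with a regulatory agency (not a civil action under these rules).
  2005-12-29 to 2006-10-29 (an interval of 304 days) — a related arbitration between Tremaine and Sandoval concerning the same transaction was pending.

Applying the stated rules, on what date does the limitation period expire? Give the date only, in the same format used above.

The limitation period began to run on 2004-04-21.
Adding the 5 years base period to 2004-04-21 gives a deadline of 2009-04-21, before any tolling.
The period was tolled for 304 days by the pending related arbitration (2005-12-29 to 2006-10-29), pushing the deadline to 2010-02-19.
Although the plaintiff's incapacity ran from 2004-10-03 to 2005-06-04, the stated rules do not make that a tolling event, so it is disregarded.
The other events in the timeline have no effect on the limitation period under the stated rules.

2010-02-19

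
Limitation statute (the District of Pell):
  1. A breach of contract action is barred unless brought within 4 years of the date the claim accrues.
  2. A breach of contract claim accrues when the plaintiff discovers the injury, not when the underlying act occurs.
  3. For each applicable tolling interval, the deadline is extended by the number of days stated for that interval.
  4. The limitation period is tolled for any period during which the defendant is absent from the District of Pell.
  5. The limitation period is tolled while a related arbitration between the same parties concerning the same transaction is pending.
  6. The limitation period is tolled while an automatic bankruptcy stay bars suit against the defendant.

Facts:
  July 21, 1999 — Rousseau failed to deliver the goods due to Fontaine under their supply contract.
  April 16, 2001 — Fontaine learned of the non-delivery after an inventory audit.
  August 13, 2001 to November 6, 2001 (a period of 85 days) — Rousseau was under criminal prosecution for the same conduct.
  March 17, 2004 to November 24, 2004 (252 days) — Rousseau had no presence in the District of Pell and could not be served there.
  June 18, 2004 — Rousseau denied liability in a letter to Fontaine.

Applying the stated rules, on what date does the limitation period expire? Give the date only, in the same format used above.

Accrual is tied to discovery, so the period began on April 16, 2001 rather than on July 21, 1999 when the act occurred.
Adding the 4 years base period to April 16, 2001 gives a deadline of April 16, 2005, before any tolling.
Because the defendant's absence from the jurisdiction ran from March 17, 2004 to November 24, 2004, the deadline is extended by 252 days to December 24, 2005.
No stated provision tolls the period for a criminal prosecution, so the interval from August 13, 2001 to November 6, 2001 has no effect on the deadline.
The other events in the timeline have no effect on the limitation period under the stated rules.

December 24, 2005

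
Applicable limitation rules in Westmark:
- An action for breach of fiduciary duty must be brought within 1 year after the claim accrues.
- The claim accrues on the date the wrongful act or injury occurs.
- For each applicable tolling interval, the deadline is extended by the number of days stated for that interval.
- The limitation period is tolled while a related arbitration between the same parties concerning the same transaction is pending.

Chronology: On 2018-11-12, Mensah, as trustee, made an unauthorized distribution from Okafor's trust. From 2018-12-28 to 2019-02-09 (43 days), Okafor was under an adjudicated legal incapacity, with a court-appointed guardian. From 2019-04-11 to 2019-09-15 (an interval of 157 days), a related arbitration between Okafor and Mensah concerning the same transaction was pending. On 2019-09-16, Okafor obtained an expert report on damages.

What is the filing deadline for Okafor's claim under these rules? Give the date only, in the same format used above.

2020-04-17

The claim accrued on 2018-11-12, when the wrongful act occurred.
The untolled deadline — 1 year after 2018-11-12 — is 2019-11-12.
The pending related arbitration from 2019-04-11 to 2019-09-15 tolled the period for 157 days, extending the deadline to 2020-04-17.
No stated provision tolls the period for the plaintiff's incapacity, so the interval from 2018-12-28 to 2019-02-09 has no effect on the deadline.
None of the other events listed affects the running of the period under the stated rules.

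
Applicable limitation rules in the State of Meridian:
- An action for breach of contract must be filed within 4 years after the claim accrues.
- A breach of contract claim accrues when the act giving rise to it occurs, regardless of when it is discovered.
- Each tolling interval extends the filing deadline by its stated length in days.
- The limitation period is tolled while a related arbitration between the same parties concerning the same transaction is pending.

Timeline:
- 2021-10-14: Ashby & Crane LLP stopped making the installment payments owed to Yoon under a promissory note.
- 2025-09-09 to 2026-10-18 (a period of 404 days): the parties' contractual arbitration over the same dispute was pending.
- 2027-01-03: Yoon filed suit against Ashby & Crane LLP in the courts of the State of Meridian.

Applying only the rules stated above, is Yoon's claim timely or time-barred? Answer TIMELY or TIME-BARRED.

The claim accrued on 2021-10-14, when the wrongful act occurred.
Adding the 4 years base period to 2021-10-14 gives a deadline of 2025-10-14, before any tolling.
The period was tolled for 404 days by the pending related arbitration (2025-09-09 to 2026-10-18), pushing the deadline to 2026-11-22.
Filing on 2027-01-03 missed the 2026-11-22 deadline — the action is time-barred.

TIME-BARRED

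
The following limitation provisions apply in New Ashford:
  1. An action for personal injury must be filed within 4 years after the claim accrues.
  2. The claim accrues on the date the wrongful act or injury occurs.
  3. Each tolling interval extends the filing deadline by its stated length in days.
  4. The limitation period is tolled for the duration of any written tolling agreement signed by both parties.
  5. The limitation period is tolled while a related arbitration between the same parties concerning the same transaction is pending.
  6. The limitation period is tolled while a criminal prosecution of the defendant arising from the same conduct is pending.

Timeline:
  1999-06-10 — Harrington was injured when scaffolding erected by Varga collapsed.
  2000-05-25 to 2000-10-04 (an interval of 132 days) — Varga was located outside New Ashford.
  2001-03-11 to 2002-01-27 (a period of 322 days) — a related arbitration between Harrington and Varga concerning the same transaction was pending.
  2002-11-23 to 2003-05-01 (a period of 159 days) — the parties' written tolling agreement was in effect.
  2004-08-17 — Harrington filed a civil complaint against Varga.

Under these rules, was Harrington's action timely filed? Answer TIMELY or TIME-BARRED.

The limitation period began to run on 1999-06-10.
4 years from 1999-06-10 is 2003-06-10.
The pending related arbitration from 2001-03-11 to 2002-01-27 tolled the period for 322 days, extending the deadline to 2004-04-27.
The period was tolled for 159 days by the written tolling agreement (2002-11-23 to 2003-05-01), pushing the deadline to 2004-10-03.
No stated provision tolls the period for the defendant's absence, so the interval from 2000-05-25 to 2000-10-04 has no effect on the deadline.
Filing on 2004-08-17 beat the 2004-10-03 deadline — the action is timely.

TIMELY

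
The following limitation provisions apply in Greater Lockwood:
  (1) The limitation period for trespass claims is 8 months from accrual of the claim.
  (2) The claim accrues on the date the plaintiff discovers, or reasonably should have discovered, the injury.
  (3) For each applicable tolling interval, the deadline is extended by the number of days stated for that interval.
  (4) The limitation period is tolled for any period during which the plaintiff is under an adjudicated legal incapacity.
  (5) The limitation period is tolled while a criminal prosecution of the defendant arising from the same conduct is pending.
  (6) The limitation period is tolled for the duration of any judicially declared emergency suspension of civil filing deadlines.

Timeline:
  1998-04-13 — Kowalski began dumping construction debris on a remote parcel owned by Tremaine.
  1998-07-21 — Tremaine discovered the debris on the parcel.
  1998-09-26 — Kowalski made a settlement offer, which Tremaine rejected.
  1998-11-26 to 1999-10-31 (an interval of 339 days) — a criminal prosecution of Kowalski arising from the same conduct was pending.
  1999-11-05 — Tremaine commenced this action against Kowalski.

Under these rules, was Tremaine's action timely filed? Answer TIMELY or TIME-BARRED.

TIMELY

The claim did not accrue until Tremaine discovered the injury on 1998-07-21; the 1998-04-13 act date does not start the clock under the stated rule.
The untolled deadline — 8 months after 1998-07-21 — is 1999-03-21.
The period was tolled for 339 days by the pending criminal prosecution (1998-11-26 to 1999-10-31), pushing the deadline to 2000-02-23.
Nothing else in the chronology tolls or restarts the period.
Tremaine filed on 1999-11-05, before the 2000-02-23 deadline, so the action is timely.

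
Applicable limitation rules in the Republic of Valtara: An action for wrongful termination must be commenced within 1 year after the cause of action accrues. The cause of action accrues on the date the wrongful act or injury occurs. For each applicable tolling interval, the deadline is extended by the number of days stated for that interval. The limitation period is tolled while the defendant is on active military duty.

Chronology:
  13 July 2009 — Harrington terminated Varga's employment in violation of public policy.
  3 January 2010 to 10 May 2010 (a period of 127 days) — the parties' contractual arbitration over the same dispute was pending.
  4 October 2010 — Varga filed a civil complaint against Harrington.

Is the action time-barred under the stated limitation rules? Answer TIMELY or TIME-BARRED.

The cause of action accrued on 13 July 2009, the date of the act.
Adding the 1 year base period to 13 July 2009 gives a deadline of 13 July 2010, before any tolling.
The pending related arbitration from 3 January 2010 to 10 May 2010 does not toll the period, because no stated rule makes a pending arbitration a tolling event.
Filing on 4 October 2010 missed the 13 July 2010 deadline — the action is time-barred.

TIME-BARRED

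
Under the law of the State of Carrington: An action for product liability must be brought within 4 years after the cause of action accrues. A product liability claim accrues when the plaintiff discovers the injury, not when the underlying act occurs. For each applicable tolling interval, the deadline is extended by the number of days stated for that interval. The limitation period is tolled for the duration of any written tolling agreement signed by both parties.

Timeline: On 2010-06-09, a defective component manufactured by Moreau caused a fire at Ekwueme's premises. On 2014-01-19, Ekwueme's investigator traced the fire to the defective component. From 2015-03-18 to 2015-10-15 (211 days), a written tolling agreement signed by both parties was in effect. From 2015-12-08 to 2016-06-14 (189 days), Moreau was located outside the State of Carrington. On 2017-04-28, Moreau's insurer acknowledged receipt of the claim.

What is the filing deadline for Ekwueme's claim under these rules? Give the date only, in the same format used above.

Accrual is tied to discovery, so the period began on 2014-01-19 rather than on 2010-06-09 when the act occurred.
4 years from 2014-01-19 is 2018-01-19.
The period was tolled for 211 days by the written tolling agreement (2015-03-18 to 2015-10-15), pushing the deadline to 2018-08-18.
Although the defendant's absence ran from 2015-12-08 to 2016-06-14, the stated rules do not make that a tolling event, so it is disregarded.
None of the other events listed affects the running of the period under the stated rules.

2018-08-18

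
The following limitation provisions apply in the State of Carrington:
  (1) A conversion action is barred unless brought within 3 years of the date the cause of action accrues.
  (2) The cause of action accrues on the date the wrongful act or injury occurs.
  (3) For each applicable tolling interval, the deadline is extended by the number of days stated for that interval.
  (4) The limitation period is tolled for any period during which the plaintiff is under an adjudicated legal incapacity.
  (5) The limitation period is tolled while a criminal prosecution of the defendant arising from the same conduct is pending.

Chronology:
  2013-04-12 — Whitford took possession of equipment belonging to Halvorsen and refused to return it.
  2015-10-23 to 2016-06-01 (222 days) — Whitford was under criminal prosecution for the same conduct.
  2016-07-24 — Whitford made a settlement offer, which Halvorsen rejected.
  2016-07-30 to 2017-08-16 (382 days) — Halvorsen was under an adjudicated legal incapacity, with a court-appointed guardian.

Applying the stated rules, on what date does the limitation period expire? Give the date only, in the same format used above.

2017-12-07

The claim accrued on 2013-04-12, when the wrongful act occurred.
Adding the 3 years base period to 2013-04-12 gives a deadline of 2016-04-12, before any tolling.
The period was tolled for 222 days by the pending criminal prosecution (2015-10-23 to 2016-06-01), pushing the deadline to 2016-11-20.
The plaintiff's legal incapacity from 2016-07-30 to 2017-08-16 tolled the period for 382 days, extending the deadline to 2017-12-07.
Nothing else in the chronology tolls or restarts the period.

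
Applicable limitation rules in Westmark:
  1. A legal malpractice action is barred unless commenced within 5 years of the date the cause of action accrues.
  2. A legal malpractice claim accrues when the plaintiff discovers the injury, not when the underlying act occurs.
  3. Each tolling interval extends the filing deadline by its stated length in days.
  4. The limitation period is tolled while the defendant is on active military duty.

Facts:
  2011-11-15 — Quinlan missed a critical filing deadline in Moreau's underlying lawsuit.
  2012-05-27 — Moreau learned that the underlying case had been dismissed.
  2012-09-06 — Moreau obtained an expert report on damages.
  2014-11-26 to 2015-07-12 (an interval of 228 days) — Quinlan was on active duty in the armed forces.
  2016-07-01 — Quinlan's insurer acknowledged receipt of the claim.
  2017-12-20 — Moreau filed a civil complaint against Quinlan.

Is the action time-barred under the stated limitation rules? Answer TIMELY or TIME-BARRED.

Accrual is tied to discovery, so the period began on 2012-05-27 rather than on 2011-11-15 when the act occurred.
Adding the 5 years base period to 2012-05-27 gives a deadline of 2017-05-27, before any tolling.
The period was tolled for 228 days by the defendant's active military service (2014-11-26 to 2015-07-12), pushing the deadline to 2018-01-10.
Nothing else in the chronology tolls or restarts the period.
Moreau filed on 2017-12-20, before the 2018-01-10 deadline, so the action is timely.

TIMELY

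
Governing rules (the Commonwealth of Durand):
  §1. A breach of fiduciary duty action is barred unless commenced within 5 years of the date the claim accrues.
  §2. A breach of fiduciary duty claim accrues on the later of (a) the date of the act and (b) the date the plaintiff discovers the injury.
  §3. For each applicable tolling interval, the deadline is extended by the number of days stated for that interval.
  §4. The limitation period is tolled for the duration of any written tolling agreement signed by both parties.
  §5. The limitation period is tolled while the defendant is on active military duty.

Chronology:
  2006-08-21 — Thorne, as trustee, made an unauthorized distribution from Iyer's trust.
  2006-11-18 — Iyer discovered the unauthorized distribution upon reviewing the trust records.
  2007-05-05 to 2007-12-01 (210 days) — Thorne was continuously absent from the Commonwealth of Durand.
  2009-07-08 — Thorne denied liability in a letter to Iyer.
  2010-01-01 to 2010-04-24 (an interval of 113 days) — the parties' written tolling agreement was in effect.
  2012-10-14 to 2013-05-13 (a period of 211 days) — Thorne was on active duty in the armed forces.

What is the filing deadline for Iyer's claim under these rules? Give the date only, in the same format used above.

2012-03-10

The claim accrued on 2006-11-18 — the later of the 2006-08-21 act and the 2006-11-18 discovery.
5 years from 2006-11-18 is 2011-11-18.
The written tolling agreement from 2010-01-01 to 2010-04-24 tolled the period for 113 days, extending the deadline to 2012-03-10.
The defendant's active military service starting 2012-10-14 came too late — the period had run on 2012-03-10 — and so does not extend the deadline.
Although the defendant's absence ran from 2007-05-05 to 2007-12-01, the stated rules do not make that a tolling event, so it is disregarded.
Nothing else in the chronology tolls or restarts the period.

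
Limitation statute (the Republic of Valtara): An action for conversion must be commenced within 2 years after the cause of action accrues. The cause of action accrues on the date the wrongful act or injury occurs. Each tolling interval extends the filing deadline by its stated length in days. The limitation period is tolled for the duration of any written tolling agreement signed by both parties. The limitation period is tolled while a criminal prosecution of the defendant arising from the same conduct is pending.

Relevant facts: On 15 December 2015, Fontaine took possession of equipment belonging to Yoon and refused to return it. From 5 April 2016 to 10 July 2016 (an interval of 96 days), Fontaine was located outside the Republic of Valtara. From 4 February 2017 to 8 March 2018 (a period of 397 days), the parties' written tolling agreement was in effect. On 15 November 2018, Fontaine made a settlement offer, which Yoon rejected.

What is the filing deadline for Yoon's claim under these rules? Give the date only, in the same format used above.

The limitation period began to run on 15 December 2015.
2 years from 15 December 2015 is 15 December 2017.
The period was tolled for 397 days by the written tolling agreement (4 February 2017 to 8 March 2018), pushing the deadline to 16 January 2019.
Although the defendant's absence ran from 5 April 2016 to 10 July 2016, the stated rules do not make that a tolling event, so it is disregarded.
None of the other events listed affects the running of the period under the stated rules.

16 January 2019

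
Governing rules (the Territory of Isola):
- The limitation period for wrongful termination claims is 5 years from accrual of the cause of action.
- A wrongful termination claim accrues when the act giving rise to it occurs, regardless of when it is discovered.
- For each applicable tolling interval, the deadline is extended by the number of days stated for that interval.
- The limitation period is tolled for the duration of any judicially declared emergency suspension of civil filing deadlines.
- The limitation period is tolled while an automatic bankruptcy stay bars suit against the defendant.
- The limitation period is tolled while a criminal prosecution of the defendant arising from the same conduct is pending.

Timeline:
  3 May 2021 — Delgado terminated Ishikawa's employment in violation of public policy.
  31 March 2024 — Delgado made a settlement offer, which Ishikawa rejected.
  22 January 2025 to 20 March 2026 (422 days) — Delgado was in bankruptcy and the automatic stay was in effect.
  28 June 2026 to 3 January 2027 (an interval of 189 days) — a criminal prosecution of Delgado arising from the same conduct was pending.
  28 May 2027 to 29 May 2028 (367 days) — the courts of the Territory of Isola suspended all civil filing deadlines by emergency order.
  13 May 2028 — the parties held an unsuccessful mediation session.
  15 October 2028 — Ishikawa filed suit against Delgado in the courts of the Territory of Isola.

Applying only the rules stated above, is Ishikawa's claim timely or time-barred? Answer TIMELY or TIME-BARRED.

TIMELY

The cause of action accrued on 3 May 2021, the date of the act.
The untolled deadline — 5 years after 3 May 2021 — is 3 May 2026.
Because the automatic bankruptcy stay ran from 22 January 2025 to 20 March 2026, the deadline is extended by 422 days to 29 June 2027.
The pending criminal prosecution from 28 June 2026 to 3 January 2027 tolled the period for 189 days, extending the deadline to 4 January 2028.
Because the emergency suspension of filing deadlines ran from 28 May 2027 to 29 May 2028, the deadline is extended by 367 days to 5 January 2029.
Nothing else in the chronology tolls or restarts the period.
Ishikawa filed on 15 October 2028, before the 5 January 2029 deadline, so the action is timely.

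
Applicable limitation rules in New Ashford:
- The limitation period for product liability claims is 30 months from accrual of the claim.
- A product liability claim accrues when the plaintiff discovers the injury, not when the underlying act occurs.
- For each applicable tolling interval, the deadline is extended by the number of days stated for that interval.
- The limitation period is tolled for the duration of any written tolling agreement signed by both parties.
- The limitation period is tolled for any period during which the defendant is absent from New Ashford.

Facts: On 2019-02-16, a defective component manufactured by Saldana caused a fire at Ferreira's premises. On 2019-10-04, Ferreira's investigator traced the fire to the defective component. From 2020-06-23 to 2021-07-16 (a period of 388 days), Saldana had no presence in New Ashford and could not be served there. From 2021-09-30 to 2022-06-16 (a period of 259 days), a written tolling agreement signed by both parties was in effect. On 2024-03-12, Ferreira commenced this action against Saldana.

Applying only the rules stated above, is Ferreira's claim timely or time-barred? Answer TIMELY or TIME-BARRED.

The claim did not accrue until Ferreira discovered the injury on 2019-10-04; the 2019-02-16 act date does not start the clock under the stated rule.
The untolled deadline — 30 months after 2019-10-04 — is 2022-04-04.
Because the defendant's absence from the jurisdiction ran from 2020-06-23 to 2021-07-16, the deadline is extended by 388 days to 2023-04-27.
The period was tolled for 259 days by the written tolling agreement (2021-09-30 to 2022-06-16), pushing the deadline to 2024-01-11.
Ferreira filed on 2024-03-12, after the 2024-01-11 deadline, so the action is time-barred.

TIME-BARRED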